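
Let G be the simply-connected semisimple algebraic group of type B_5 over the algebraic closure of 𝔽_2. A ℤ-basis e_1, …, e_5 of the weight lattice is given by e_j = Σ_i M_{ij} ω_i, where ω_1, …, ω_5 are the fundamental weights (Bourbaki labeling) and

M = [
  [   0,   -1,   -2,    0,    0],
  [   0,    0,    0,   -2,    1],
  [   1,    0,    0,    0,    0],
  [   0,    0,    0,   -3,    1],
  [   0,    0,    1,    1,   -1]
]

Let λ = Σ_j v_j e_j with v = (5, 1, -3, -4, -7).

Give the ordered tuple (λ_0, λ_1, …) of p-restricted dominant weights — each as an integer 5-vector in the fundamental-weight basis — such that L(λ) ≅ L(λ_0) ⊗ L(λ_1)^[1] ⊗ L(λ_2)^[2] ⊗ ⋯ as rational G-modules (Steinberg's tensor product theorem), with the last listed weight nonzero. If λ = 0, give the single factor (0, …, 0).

((1, 1, 1, 1, 0), (0, 0, 0, 0, 0), (1, 0, 1, 1, 0))

Converting to the ω-basis (c_i = row i of M dotted with v = (5, 1, -3, -4, -7)):
  c_1 = (0)·(5) + (-1)·(1) + (-2)·(-3) + (0)·(-4) + (0)·(-7) = 5
  c_2 = (0)·(5) + (0)·(1) + (0)·(-3) + (-2)·(-4) + (1)·(-7) = 1
  c_3 = (1)·(5) + (0)·(1) + (0)·(-3) + (0)·(-4) + (0)·(-7) = 5
  c_4 = (0)·(5) + (0)·(1) + (0)·(-3) + (-3)·(-4) + (1)·(-7) = 5
  c_5 = (0)·(5) + (0)·(1) + (1)·(-3) + (1)·(-4) + (-1)·(-7) = 0
Writing each c_i in base p = 2:
  c_1 = 5 = 1·2^0 + 0·2^1 + 1·2^2
  c_2 = 1 = 1·2^0
  c_3 = 5 = 1·2^0 + 0·2^1 + 1·2^2
  c_4 = 5 = 1·2^0 + 0·2^1 + 1·2^2
  c_5 = 0
p-restricted factor λ_0 = (1, 1, 1, 1, 0)
p-restricted factor λ_1 = (0, 0, 0, 0, 0)
p-restricted factor λ_2 = (1, 0, 1, 1, 0)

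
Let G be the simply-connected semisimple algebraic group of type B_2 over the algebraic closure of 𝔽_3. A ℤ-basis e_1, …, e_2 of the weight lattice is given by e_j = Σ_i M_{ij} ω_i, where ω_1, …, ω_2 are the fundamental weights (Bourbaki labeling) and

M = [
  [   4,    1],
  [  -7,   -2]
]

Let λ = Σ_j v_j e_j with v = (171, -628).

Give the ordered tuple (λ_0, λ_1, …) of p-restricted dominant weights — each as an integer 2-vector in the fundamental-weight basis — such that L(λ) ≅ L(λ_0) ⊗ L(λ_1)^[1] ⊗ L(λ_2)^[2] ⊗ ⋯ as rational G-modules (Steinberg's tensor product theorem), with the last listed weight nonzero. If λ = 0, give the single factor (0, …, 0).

ω-coordinates c = M·v, v = (171, -628):
  c_1 = 4*171 + 1*-628 = 56
  c_2 = -7*171 + -2*-628 = 59
Writing each c_i in base p = 3:
  c_1 = 56 = 2·3^0 + 0·3^1 + 0·3^2 + 2·3^3
  c_2 = 59 = 2·3^0 + 1·3^1 + 0·3^2 + 2·3^3
Factor λ_0 = (2, 2)
Factor λ_1 = (0, 1)
Factor λ_2 = (0, 0)
Factor λ_3 = (2, 2)

((2, 2), (0, 1), (0, 0), (2, 2))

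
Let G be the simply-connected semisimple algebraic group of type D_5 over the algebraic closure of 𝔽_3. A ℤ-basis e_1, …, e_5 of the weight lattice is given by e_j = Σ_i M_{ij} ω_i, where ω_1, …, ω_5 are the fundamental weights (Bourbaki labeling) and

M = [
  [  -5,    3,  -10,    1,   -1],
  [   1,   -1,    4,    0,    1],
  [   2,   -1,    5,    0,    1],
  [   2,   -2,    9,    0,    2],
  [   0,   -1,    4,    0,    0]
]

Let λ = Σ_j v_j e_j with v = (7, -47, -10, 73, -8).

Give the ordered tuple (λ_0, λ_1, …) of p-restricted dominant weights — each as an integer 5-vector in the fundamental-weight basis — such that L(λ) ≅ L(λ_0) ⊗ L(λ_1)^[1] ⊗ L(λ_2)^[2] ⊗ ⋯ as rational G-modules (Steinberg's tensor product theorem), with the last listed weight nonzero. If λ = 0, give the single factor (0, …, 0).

((2, 0, 0, 2, 1), (1, 2, 1, 0, 2))

ω-coordinates c = M·v, v = (7, -47, -10, 73, -8):
  c_1 = -5*7 + 3*-47 + -10*-10 + 1*73 + -1*-8 = 5
  c_2 = 1*7 + -1*-47 + 4*-10 + 0*73 + 1*-8 = 6
  c_3 = 2*7 + -1*-47 + 5*-10 + 0*73 + 1*-8 = 3
  c_4 = 2*7 + -2*-47 + 9*-10 + 0*73 + 2*-8 = 2
  c_5 = 0*7 + -1*-47 + 4*-10 + 0*73 + 0*-8 = 7
Writing each c_i in base p = 3:
  c_1 = 5 = 2·3^0 + 1·3^1
  c_2 = 6 = 0·3^0 + 2·3^1
  c_3 = 3 = 0·3^0 + 1·3^1
  c_4 = 2 = 2·3^0
  c_5 = 7 = 1·3^0 + 2·3^1
λ_0 = (2, 0, 0, 2, 1)
λ_1 = (1, 2, 1, 0, 2)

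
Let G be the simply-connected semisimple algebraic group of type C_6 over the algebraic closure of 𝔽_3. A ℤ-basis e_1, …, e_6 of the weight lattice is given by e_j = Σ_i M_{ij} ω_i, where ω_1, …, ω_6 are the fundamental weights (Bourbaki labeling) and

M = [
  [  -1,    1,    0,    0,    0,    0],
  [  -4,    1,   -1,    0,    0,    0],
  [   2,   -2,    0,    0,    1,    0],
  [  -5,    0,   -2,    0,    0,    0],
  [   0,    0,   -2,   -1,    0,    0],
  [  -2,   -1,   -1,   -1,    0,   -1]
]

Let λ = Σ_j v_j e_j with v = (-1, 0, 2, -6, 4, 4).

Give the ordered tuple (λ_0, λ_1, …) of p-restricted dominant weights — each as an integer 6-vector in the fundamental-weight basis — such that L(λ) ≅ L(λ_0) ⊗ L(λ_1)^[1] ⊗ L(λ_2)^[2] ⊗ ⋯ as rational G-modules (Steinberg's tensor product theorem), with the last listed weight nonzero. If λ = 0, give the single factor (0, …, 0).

((1, 2, 2, 1, 2, 2),)

Compute c_i = Σ_j M_{ij} v_j with v = (-1, 0, 2, -6, 4, 4):
  c_1 = -1*-1 + 1*0 + 0*2 + 0*-6 + 0*4 + 0*4 = 1
  c_2 = -4*-1 + 1*0 + -1*2 + 0*-6 + 0*4 + 0*4 = 2
  c_3 = 2*-1 + -2*0 + 0*2 + 0*-6 + 1*4 + 0*4 = 2
  c_4 = -5*-1 + 0*0 + -2*2 + 0*-6 + 0*4 + 0*4 = 1
  c_5 = 0*-1 + 0*0 + -2*2 + -1*-6 + 0*4 + 0*4 = 2
  c_6 = -2*-1 + -1*0 + -1*2 + -1*-6 + 0*4 + -1*4 = 2
Base-3 expansion of each c_i:
  c_1 = 1 = 1·3^0
  c_2 = 2 = 2·3^0
  c_3 = 2 = 2·3^0
  c_4 = 1 = 1·3^0
  c_5 = 2 = 2·3^0
  c_6 = 2 = 2·3^0
p-restricted factor λ_0 = (1, 2, 2, 1, 2, 2)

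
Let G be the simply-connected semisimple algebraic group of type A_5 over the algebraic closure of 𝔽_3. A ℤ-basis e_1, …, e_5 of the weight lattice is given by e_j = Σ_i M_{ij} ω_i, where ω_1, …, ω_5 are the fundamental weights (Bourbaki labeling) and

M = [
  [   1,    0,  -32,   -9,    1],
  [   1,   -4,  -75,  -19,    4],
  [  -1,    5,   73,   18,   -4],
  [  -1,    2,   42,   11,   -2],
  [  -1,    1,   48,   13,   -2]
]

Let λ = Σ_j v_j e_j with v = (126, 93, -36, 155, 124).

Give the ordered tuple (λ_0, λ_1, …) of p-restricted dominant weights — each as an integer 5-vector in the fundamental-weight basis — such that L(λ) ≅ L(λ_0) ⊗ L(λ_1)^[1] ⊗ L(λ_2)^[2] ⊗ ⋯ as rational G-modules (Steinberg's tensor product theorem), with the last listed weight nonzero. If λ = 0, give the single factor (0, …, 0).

((1, 2, 2, 2, 0), (2, 1, 1, 1, 2))

Change of basis e → ω: c = M·v where v = (126, 93, -36, 155, 124):
  c_1 = 1·126 + 0·93 + (-32)·(-36) + (-9)·(155) + 1·124 = 7
  c_2 = 1·126 + (-4)·(93) + (-75)·(-36) + (-19)·(155) + 4·124 = 5
  c_3 = (-1)·(126) + 5·93 + (73)·(-36) + 18·155 + (-4)·(124) = 5
  c_4 = (-1)·(126) + 2·93 + (42)·(-36) + 11·155 + (-2)·(124) = 5
  c_5 = (-1)·(126) + 1·93 + (48)·(-36) + 13·155 + (-2)·(124) = 6
Expand coordinatewise in base 3:
  c_1 = 7 = 1·3^0 + 2·3^1
  c_2 = 5 = 2·3^0 + 1·3^1
  c_3 = 5 = 2·3^0 + 1·3^1
  c_4 = 5 = 2·3^0 + 1·3^1
  c_5 = 6 = 0·3^0 + 2·3^1
p-restricted factor λ_0 = (1, 2, 2, 2, 0)
p-restricted factor λ_1 = (2, 1, 1, 1, 2)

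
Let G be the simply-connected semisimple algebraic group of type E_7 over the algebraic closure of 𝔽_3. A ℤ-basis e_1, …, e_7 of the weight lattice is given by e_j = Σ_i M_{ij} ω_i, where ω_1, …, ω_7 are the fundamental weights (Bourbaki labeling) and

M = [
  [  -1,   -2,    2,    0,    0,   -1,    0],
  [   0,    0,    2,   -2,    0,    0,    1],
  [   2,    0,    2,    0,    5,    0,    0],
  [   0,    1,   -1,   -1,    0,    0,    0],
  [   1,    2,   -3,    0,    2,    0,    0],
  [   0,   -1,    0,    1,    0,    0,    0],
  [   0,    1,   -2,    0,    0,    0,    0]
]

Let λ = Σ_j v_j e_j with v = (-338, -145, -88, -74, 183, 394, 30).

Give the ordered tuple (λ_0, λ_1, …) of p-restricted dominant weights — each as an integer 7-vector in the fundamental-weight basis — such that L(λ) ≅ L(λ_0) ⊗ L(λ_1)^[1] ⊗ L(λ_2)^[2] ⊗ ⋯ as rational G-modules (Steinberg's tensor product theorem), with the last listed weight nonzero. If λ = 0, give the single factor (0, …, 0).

((1, 2, 0, 2, 2, 2, 1), (1, 0, 0, 2, 0, 2, 1), (0, 0, 1, 1, 0, 1, 0), (2, 0, 2, 0, 0, 2, 1))

Change of basis e → ω: c = M·v where v = (-338, -145, -88, -74, 183, 394, 30):
  c_1 = (-1)·(-338) + (-2)·(-145) + (2)·(-88) + (0)·(-74) + 0·183 + (-1)·(394) + 0·30 = 58
  c_2 = (0)·(-338) + (0)·(-145) + (2)·(-88) + (-2)·(-74) + 0·183 + 0·394 + 1·30 = 2
  c_3 = (2)·(-338) + (0)·(-145) + (2)·(-88) + (0)·(-74) + 5·183 + 0·394 + 0·30 = 63
  c_4 = (0)·(-338) + (1)·(-145) + (-1)·(-88) + (-1)·(-74) + 0·183 + 0·394 + 0·30 = 17
  c_5 = (1)·(-338) + (2)·(-145) + (-3)·(-88) + (0)·(-74) + 2·183 + 0·394 + 0·30 = 2
  c_6 = (0)·(-338) + (-1)·(-145) + (0)·(-88) + (1)·(-74) + 0·183 + 0·394 + 0·30 = 71
  c_7 = (0)·(-338) + (1)·(-145) + (-2)·(-88) + (0)·(-74) + 0·183 + 0·394 + 0·30 = 31
Writing each c_i in base p = 3:
  c_1 = 58 = 1·3^0 + 1·3^1 + 0·3^2 + 2·3^3
  c_2 = 2 = 2·3^0
  c_3 = 63 = 0·3^0 + 0·3^1 + 1·3^2 + 2·3^3
  c_4 = 17 = 2·3^0 + 2·3^1 + 1·3^2
  c_5 = 2 = 2·3^0
  c_6 = 71 = 2·3^0 + 2·3^1 + 1·3^2 + 2·3^3
  c_7 = 31 = 1·3^0 + 1·3^1 + 0·3^2 + 1·3^3
Factor λ_0 = (1, 2, 0, 2, 2, 2, 1)
Factor λ_1 = (1, 0, 0, 2, 0, 2, 1)
Factor λ_2 = (0, 0, 1, 1, 0, 1, 0)
Factor λ_3 = (2, 0, 2, 0, 0, 2, 1)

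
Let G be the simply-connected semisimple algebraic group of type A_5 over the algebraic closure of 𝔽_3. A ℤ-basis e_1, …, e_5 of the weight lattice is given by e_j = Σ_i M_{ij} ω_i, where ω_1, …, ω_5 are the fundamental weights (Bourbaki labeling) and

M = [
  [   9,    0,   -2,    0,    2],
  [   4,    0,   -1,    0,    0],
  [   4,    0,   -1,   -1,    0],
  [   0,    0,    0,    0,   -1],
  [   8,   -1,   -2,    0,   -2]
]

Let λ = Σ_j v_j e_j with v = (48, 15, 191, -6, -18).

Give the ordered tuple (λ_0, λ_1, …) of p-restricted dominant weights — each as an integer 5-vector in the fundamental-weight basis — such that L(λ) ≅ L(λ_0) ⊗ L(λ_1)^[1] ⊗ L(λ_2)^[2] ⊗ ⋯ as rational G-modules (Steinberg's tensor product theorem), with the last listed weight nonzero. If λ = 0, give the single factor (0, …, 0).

In the fundamental-weight basis, λ has coordinates c = M·v (v = (48, 15, 191, -6, -18)):
  c_1 = (9)·(48) + (0)·(15) + (-2)·(191) + (0)·(-6) + (2)·(-18) = 14
  c_2 = (4)·(48) + (0)·(15) + (-1)·(191) + (0)·(-6) + (0)·(-18) = 1
  c_3 = (4)·(48) + (0)·(15) + (-1)·(191) + (-1)·(-6) + (0)·(-18) = 7
  c_4 = (0)·(48) + (0)·(15) + (0)·(191) + (0)·(-6) + (-1)·(-18) = 18
  c_5 = (8)·(48) + (-1)·(15) + (-2)·(191) + (0)·(-6) + (-2)·(-18) = 23
p = 3; digits c_i = Σ_j d_{ij}·3^j, 0 ≤ d_{ij} < 3:
  c_1 = 14 = 2·3^0 + 1·3^1 + 1·3^2
  c_2 = 1 = 1·3^0
  c_3 = 7 = 1·3^0 + 2·3^1
  c_4 = 18 = 0·3^0 + 0·3^1 + 2·3^2
  c_5 = 23 = 2·3^0 + 1·3^1 + 2·3^2
Factor λ_0 = (2, 1, 1, 0, 2)
Factor λ_1 = (1, 0, 2, 0, 1)
Factor λ_2 = (1, 0, 0, 2, 2)

((2, 1, 1, 0, 2), (1, 0, 2, 0, 1), (1, 0, 0, 2, 2))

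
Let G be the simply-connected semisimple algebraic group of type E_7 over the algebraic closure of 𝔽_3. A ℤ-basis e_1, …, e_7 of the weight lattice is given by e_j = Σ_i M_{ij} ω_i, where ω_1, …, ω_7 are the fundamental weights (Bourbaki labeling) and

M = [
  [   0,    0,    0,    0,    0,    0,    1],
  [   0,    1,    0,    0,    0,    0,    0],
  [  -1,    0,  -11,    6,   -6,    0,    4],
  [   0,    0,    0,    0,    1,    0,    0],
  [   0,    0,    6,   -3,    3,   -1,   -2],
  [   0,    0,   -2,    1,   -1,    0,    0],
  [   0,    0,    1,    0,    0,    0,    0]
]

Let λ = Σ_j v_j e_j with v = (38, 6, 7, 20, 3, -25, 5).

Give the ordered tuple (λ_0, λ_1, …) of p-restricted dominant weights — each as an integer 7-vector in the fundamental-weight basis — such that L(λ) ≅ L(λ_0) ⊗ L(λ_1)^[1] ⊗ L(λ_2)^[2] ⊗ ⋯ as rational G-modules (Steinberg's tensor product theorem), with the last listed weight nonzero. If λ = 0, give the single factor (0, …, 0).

((2, 0, 1, 0, 0, 0, 1), (1, 2, 2, 1, 2, 1, 2))

Converting to the ω-basis (c_i = row i of M dotted with v = (38, 6, 7, 20, 3, -25, 5)):
  c_1 = 0·38 + 0·6 + 0·7 + 0·20 + 0·3 + (0)·(-25) + 1·5 = 5
  c_2 = 0·38 + 1·6 + 0·7 + 0·20 + 0·3 + (0)·(-25) + 0·5 = 6
  c_3 = (-1)·(38) + 0·6 + (-11)·(7) + 6·20 + (-6)·(3) + (0)·(-25) + 4·5 = 7
  c_4 = 0·38 + 0·6 + 0·7 + 0·20 + 1·3 + (0)·(-25) + 0·5 = 3
  c_5 = 0·38 + 0·6 + 6·7 + (-3)·(20) + 3·3 + (-1)·(-25) + (-2)·(5) = 6
  c_6 = 0·38 + 0·6 + (-2)·(7) + 1·20 + (-1)·(3) + (0)·(-25) + 0·5 = 3
  c_7 = 0·38 + 0·6 + 1·7 + 0·20 + 0·3 + (0)·(-25) + 0·5 = 7
Writing each c_i in base p = 3:
  c_1 = 5 = 2·3^0 + 1·3^1
  c_2 = 6 = 0·3^0 + 2·3^1
  c_3 = 7 = 1·3^0 + 2·3^1
  c_4 = 3 = 0·3^0 + 1·3^1
  c_5 = 6 = 0·3^0 + 2·3^1
  c_6 = 3 = 0·3^0 + 1·3^1
  c_7 = 7 = 1·3^0 + 2·3^1
p-restricted factor λ_0 = (2, 0, 1, 0, 0, 0, 1)
p-restricted factor λ_1 = (1, 2, 2, 1, 2, 1, 2)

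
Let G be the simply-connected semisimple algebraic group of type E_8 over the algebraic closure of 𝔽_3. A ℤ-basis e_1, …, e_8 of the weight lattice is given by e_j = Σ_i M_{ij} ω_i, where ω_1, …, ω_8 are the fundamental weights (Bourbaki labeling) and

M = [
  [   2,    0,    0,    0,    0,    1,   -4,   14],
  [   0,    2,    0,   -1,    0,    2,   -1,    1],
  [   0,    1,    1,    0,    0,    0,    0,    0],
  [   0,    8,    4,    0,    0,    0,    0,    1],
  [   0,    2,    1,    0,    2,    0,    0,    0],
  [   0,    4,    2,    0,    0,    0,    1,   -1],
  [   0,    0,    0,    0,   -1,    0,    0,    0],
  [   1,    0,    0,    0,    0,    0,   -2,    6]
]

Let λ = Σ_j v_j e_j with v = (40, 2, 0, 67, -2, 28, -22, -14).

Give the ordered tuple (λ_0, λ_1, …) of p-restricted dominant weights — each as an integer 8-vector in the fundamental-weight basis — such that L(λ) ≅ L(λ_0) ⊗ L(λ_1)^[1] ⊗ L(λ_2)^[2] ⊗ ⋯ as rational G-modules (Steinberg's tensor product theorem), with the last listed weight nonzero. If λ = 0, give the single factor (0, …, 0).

Compute c_i = Σ_j M_{ij} v_j with v = (40, 2, 0, 67, -2, 28, -22, -14):
  c_1 = 2·40 + 0·2 + 0·0 + 0·67 + (0)·(-2) + 1·28 + (-4)·(-22) + (14)·(-14) = 0
  c_2 = 0·40 + 2·2 + 0·0 + (-1)·(67) + (0)·(-2) + 2·28 + (-1)·(-22) + (1)·(-14) = 1
  c_3 = 0·40 + 1·2 + 1·0 + 0·67 + (0)·(-2) + 0·28 + (0)·(-22) + (0)·(-14) = 2
  c_4 = 0·40 + 8·2 + 4·0 + 0·67 + (0)·(-2) + 0·28 + (0)·(-22) + (1)·(-14) = 2
  c_5 = 0·40 + 2·2 + 1·0 + 0·67 + (2)·(-2) + 0·28 + (0)·(-22) + (0)·(-14) = 0
  c_6 = 0·40 + 4·2 + 2·0 + 0·67 + (0)·(-2) + 0·28 + (1)·(-22) + (-1)·(-14) = 0
  c_7 = 0·40 + 0·2 + 0·0 + 0·67 + (-1)·(-2) + 0·28 + (0)·(-22) + (0)·(-14) = 2
  c_8 = 1·40 + 0·2 + 0·0 + 0·67 + (0)·(-2) + 0·28 + (-2)·(-22) + (6)·(-14) = 0
Expand coordinatewise in base 3:
  c_1 = 0
  c_2 = 1 = 1·3^0
  c_3 = 2 = 2·3^0
  c_4 = 2 = 2·3^0
  c_5 = 0
  c_6 = 0
  c_7 = 2 = 2·3^0
  c_8 = 0
λ_0 = (0, 1, 2, 2, 0, 0, 2, 0)

((0, 1, 2, 2, 0, 0, 2, 0),)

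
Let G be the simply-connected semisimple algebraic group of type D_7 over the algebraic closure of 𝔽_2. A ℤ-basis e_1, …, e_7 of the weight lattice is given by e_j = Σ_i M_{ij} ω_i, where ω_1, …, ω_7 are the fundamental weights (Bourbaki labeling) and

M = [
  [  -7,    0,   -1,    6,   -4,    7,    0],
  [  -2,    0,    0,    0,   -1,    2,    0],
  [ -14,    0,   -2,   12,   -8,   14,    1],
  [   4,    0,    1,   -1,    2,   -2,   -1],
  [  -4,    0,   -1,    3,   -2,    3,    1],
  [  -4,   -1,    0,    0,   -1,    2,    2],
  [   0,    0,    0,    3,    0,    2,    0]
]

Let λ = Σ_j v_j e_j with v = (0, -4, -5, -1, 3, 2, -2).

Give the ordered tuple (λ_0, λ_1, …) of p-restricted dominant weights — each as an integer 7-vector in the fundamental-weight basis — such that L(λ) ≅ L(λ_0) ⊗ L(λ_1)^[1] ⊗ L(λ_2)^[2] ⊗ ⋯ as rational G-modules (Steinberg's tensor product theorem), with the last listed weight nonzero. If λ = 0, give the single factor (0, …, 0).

((1, 1, 0, 0, 0, 1, 1),)

Compute c_i = Σ_j M_{ij} v_j with v = (0, -4, -5, -1, 3, 2, -2):
  c_1 = (-7)·(0) + (0)·(-4) + (-1)·(-5) + (6)·(-1) + (-4)·(3) + 7·2 + (0)·(-2) = 1
  c_2 = (-2)·(0) + (0)·(-4) + (0)·(-5) + (0)·(-1) + (-1)·(3) + 2·2 + (0)·(-2) = 1
  c_3 = (-14)·(0) + (0)·(-4) + (-2)·(-5) + (12)·(-1) + (-8)·(3) + 14·2 + (1)·(-2) = 0
  c_4 = 4·0 + (0)·(-4) + (1)·(-5) + (-1)·(-1) + 2·3 + (-2)·(2) + (-1)·(-2) = 0
  c_5 = (-4)·(0) + (0)·(-4) + (-1)·(-5) + (3)·(-1) + (-2)·(3) + 3·2 + (1)·(-2) = 0
  c_6 = (-4)·(0) + (-1)·(-4) + (0)·(-5) + (0)·(-1) + (-1)·(3) + 2·2 + (2)·(-2) = 1
  c_7 = 0·0 + (0)·(-4) + (0)·(-5) + (3)·(-1) + 0·3 + 2·2 + (0)·(-2) = 1
Writing each c_i in base p = 2:
  c_1 = 1 = 1·2^0
  c_2 = 1 = 1·2^0
  c_3 = 0
  c_4 = 0
  c_5 = 0
  c_6 = 1 = 1·2^0
  c_7 = 1 = 1·2^0
λ_0 = (1, 1, 0, 0, 0, 1, 1)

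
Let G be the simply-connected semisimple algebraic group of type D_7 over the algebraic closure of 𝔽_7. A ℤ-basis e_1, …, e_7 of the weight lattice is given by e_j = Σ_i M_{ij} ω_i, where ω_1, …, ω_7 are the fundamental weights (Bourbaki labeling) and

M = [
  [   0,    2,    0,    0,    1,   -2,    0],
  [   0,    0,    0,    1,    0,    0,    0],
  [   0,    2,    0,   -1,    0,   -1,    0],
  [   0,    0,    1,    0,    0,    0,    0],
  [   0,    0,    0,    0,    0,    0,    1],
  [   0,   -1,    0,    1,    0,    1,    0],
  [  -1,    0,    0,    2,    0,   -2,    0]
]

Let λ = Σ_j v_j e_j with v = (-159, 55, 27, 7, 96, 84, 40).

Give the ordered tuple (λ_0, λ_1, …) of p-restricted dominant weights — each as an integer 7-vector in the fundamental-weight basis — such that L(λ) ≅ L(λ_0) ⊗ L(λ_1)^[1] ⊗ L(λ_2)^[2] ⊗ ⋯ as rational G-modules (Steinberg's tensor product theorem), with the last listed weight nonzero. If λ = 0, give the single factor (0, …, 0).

((3, 0, 5, 6, 5, 1, 5), (5, 1, 2, 3, 5, 5, 0))

Compute c_i = Σ_j M_{ij} v_j with v = (-159, 55, 27, 7, 96, 84, 40):
  c_1 = (0)·(-159) + 2·55 + 0·27 + 0·7 + 1·96 + (-2)·(84) + 0·40 = 38
  c_2 = (0)·(-159) + 0·55 + 0·27 + 1·7 + 0·96 + 0·84 + 0·40 = 7
  c_3 = (0)·(-159) + 2·55 + 0·27 + (-1)·(7) + 0·96 + (-1)·(84) + 0·40 = 19
  c_4 = (0)·(-159) + 0·55 + 1·27 + 0·7 + 0·96 + 0·84 + 0·40 = 27
  c_5 = (0)·(-159) + 0·55 + 0·27 + 0·7 + 0·96 + 0·84 + 1·40 = 40
  c_6 = (0)·(-159) + (-1)·(55) + 0·27 + 1·7 + 0·96 + 1·84 + 0·40 = 36
  c_7 = (-1)·(-159) + 0·55 + 0·27 + 2·7 + 0·96 + (-2)·(84) + 0·40 = 5
Writing each c_i in base p = 7:
  c_1 = 38 = 3·7^0 + 5·7^1
  c_2 = 7 = 0·7^0 + 1·7^1
  c_3 = 19 = 5·7^0 + 2·7^1
  c_4 = 27 = 6·7^0 + 3·7^1
  c_5 = 40 = 5·7^0 + 5·7^1
  c_6 = 36 = 1·7^0 + 5·7^1
  c_7 = 5 = 5·7^0
Factor λ_0 = (3, 0, 5, 6, 5, 1, 5)
Factor λ_1 = (5, 1, 2, 3, 5, 5, 0)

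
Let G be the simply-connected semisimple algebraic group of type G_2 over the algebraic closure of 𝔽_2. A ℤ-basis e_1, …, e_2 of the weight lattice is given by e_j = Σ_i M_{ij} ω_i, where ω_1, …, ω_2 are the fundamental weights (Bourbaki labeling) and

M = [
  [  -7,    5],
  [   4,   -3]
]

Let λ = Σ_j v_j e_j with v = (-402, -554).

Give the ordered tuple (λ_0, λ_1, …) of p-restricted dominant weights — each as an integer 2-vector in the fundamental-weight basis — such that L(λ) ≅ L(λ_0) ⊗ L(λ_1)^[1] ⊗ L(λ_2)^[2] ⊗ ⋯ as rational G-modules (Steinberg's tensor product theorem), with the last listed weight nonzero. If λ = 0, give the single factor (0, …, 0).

((0, 0), (0, 1), (1, 1), (1, 0), (0, 1), (1, 1))

Change of basis e → ω: c = M·v where v = (-402, -554):
  c_1 = (-7)·(-402) + (5)·(-554) = 44
  c_2 = (4)·(-402) + (-3)·(-554) = 54
Base-2 expansion of each c_i:
  c_1 = 44 = 0·2^0 + 0·2^1 + 1·2^2 + 1·2^3 + 0·2^4 + 1·2^5
  c_2 = 54 = 0·2^0 + 1·2^1 + 1·2^2 + 0·2^3 + 1·2^4 + 1·2^5
p-restricted factor λ_0 = (0, 0)
p-restricted factor λ_1 = (0, 1)
p-restricted factor λ_2 = (1, 1)
p-restricted factor λ_3 = (1, 0)
p-restricted factor λ_4 = (0, 1)
p-restricted factor λ_5 = (1, 1)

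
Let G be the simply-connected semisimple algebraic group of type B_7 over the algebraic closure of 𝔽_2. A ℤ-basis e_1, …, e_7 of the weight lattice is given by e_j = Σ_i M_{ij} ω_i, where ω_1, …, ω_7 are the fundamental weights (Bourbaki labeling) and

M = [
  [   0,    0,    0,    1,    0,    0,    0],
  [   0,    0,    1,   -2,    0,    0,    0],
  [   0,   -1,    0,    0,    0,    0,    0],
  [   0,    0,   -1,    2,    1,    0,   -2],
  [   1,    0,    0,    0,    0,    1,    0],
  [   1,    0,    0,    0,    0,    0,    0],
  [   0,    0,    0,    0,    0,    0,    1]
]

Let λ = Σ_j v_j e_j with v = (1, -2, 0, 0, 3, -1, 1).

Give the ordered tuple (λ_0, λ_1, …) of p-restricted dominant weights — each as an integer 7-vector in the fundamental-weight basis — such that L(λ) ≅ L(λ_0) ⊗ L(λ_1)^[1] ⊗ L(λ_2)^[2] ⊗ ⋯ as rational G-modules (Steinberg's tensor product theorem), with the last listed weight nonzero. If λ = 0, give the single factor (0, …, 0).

Converting to the ω-basis (c_i = row i of M dotted with v = (1, -2, 0, 0, 3, -1, 1)):
  c_1 = (0)·(1) + (0)·(-2) + (0)·(0) + (1)·(0) + (0)·(3) + (0)·(-1) + (0)·(1) = 0
  c_2 = (0)·(1) + (0)·(-2) + (1)·(0) + (-2)·(0) + (0)·(3) + (0)·(-1) + (0)·(1) = 0
  c_3 = (0)·(1) + (-1)·(-2) + (0)·(0) + (0)·(0) + (0)·(3) + (0)·(-1) + (0)·(1) = 2
  c_4 = (0)·(1) + (0)·(-2) + (-1)·(0) + (2)·(0) + (1)·(3) + (0)·(-1) + (-2)·(1) = 1
  c_5 = (1)·(1) + (0)·(-2) + (0)·(0) + (0)·(0) + (0)·(3) + (1)·(-1) + (0)·(1) = 0
  c_6 = (1)·(1) + (0)·(-2) + (0)·(0) + (0)·(0) + (0)·(3) + (0)·(-1) + (0)·(1) = 1
  c_7 = (0)·(1) + (0)·(-2) + (0)·(0) + (0)·(0) + (0)·(3) + (0)·(-1) + (1)·(1) = 1
p = 2; digits c_i = Σ_j d_{ij}·2^j, 0 ≤ d_{ij} < 2:
  c_1 = 0
  c_2 = 0
  c_3 = 2 = 0·2^0 + 1·2^1
  c_4 = 1 = 1·2^0
  c_5 = 0
  c_6 = 1 = 1·2^0
  c_7 = 1 = 1·2^0
p-restricted factor λ_0 = (0, 0, 0, 1, 0, 1, 1)
p-restricted factor λ_1 = (0, 0, 1, 0, 0, 0, 0)

((0, 0, 0, 1, 0, 1, 1), (0, 0, 1, 0, 0, 0, 0))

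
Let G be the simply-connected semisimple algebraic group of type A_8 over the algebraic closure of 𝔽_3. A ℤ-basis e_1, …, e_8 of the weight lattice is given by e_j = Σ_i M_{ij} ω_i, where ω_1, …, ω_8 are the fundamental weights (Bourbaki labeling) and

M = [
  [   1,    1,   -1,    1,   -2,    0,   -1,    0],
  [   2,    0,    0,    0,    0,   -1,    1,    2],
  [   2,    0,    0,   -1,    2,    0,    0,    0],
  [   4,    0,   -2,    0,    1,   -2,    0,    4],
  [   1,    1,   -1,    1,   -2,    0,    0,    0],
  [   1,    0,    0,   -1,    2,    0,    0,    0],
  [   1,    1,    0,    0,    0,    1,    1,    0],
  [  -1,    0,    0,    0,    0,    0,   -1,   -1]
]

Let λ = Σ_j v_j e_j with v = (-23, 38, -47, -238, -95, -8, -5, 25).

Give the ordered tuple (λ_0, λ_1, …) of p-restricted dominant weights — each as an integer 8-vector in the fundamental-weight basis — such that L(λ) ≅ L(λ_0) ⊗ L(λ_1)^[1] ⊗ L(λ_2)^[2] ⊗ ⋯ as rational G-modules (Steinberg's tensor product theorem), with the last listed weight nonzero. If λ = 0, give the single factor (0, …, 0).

((1, 1, 2, 2, 2, 1, 2, 0), (0, 2, 0, 1, 1, 2, 0, 1), (2, 0, 0, 2, 1, 2, 0, 0))

Change of basis e → ω: c = M·v where v = (-23, 38, -47, -238, -95, -8, -5, 25):
  c_1 = (1)·(-23) + (1)·(38) + (-1)·(-47) + (1)·(-238) + (-2)·(-95) + (0)·(-8) + (-1)·(-5) + (0)·(25) = 19
  c_2 = (2)·(-23) + (0)·(38) + (0)·(-47) + (0)·(-238) + (0)·(-95) + (-1)·(-8) + (1)·(-5) + (2)·(25) = 7
  c_3 = (2)·(-23) + (0)·(38) + (0)·(-47) + (-1)·(-238) + (2)·(-95) + (0)·(-8) + (0)·(-5) + (0)·(25) = 2
  c_4 = (4)·(-23) + (0)·(38) + (-2)·(-47) + (0)·(-238) + (1)·(-95) + (-2)·(-8) + (0)·(-5) + (4)·(25) = 23
  c_5 = (1)·(-23) + (1)·(38) + (-1)·(-47) + (1)·(-238) + (-2)·(-95) + (0)·(-8) + (0)·(-5) + (0)·(25) = 14
  c_6 = (1)·(-23) + (0)·(38) + (0)·(-47) + (-1)·(-238) + (2)·(-95) + (0)·(-8) + (0)·(-5) + (0)·(25) = 25
  c_7 = (1)·(-23) + (1)·(38) + (0)·(-47) + (0)·(-238) + (0)·(-95) + (1)·(-8) + (1)·(-5) + (0)·(25) = 2
  c_8 = (-1)·(-23) + (0)·(38) + (0)·(-47) + (0)·(-238) + (0)·(-95) + (0)·(-8) + (-1)·(-5) + (-1)·(25) = 3
Writing each c_i in base p = 3:
  c_1 = 19 = 1·3^0 + 0·3^1 + 2·3^2
  c_2 = 7 = 1·3^0 + 2·3^1
  c_3 = 2 = 2·3^0
  c_4 = 23 = 2·3^0 + 1·3^1 + 2·3^2
  c_5 = 14 = 2·3^0 + 1·3^1 + 1·3^2
  c_6 = 25 = 1·3^0 + 2·3^1 + 2·3^2
  c_7 = 2 = 2·3^0
  c_8 = 3 = 0·3^0 + 1·3^1
λ_0 = (1, 1, 2, 2, 2, 1, 2, 0)
λ_1 = (0, 2, 0, 1, 1, 2, 0, 1)
λ_2 = (2, 0, 0, 2, 1, 2, 0, 0)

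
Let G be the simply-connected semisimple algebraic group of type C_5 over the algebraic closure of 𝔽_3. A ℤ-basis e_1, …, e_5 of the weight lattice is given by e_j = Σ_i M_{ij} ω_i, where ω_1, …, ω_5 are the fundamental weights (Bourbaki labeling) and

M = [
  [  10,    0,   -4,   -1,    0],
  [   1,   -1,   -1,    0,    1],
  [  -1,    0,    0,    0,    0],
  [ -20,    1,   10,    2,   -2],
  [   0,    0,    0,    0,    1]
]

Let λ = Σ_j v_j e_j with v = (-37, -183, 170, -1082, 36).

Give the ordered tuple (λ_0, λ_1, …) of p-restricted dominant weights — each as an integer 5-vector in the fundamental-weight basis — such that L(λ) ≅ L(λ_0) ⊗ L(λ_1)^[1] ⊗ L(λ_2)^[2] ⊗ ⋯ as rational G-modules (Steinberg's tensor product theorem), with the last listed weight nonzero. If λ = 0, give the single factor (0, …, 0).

ω-coordinates c = M·v, v = (-37, -183, 170, -1082, 36):
  c_1 = 10*-37 + 0*-183 + -4*170 + -1*-1082 + 0*36 = 32
  c_2 = 1*-37 + -1*-183 + -1*170 + 0*-1082 + 1*36 = 12
  c_3 = -1*-37 + 0*-183 + 0*170 + 0*-1082 + 0*36 = 37
  c_4 = -20*-37 + 1*-183 + 10*170 + 2*-1082 + -2*36 = 21
  c_5 = 0*-37 + 0*-183 + 0*170 + 0*-1082 + 1*36 = 36
Base-3 expansion of each c_i:
  c_1 = 32 = 2·3^0 + 1·3^1 + 0·3^2 + 1·3^3
  c_2 = 12 = 0·3^0 + 1·3^1 + 1·3^2
  c_3 = 37 = 1·3^0 + 0·3^1 + 1·3^2 + 1·3^3
  c_4 = 21 = 0·3^0 + 1·3^1 + 2·3^2
  c_5 = 36 = 0·3^0 + 0·3^1 + 1·3^2 + 1·3^3
Factor λ_0 = (2, 0, 1, 0, 0)
Factor λ_1 = (1, 1, 0, 1, 0)
Factor λ_2 = (0, 1, 1, 2, 1)
Factor λ_3 = (1, 0, 1, 0, 1)

((2, 0, 1, 0, 0), (1, 1, 0, 1, 0), (0, 1, 1, 2, 1), (1, 0, 1, 0, 1))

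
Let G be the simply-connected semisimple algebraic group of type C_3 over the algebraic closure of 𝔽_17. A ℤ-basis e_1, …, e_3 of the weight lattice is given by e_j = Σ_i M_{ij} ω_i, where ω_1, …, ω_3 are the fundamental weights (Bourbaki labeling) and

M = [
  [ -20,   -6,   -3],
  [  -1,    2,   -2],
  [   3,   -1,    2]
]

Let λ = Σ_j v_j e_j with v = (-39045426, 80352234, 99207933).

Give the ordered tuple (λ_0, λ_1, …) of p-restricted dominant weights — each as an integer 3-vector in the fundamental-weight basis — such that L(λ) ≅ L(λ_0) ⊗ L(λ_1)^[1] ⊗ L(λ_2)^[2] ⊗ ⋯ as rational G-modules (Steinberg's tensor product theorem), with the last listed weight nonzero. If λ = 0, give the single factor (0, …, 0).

ω-coordinates c = M·v, v = (-39045426, 80352234, 99207933):
  c_1 = -20*-39045426 + -6*80352234 + -3*99207933 = 1171317
  c_2 = -1*-39045426 + 2*80352234 + -2*99207933 = 1334028
  c_3 = 3*-39045426 + -1*80352234 + 2*99207933 = 927354
Base-17 expansion of each c_i:
  c_1 = 1171317 = 0·17^0 + 0·17^1 + 7·17^2 + 0·17^3 + 14·17^4
  c_2 = 1334028 = 4·17^0 + 0·17^1 + 9·17^2 + 16·17^3 + 15·17^4
  c_3 = 927354 = 4·17^0 + 14·17^1 + 12·17^2 + 1·17^3 + 11·17^4
Factor λ_0 = (0, 4, 4)
Factor λ_1 = (0, 0, 14)
Factor λ_2 = (7, 9, 12)
Factor λ_3 = (0, 16, 1)
Factor λ_4 = (14, 15, 11)

((0, 4, 4), (0, 0, 14), (7, 9, 12), (0, 16, 1), (14, 15, 11))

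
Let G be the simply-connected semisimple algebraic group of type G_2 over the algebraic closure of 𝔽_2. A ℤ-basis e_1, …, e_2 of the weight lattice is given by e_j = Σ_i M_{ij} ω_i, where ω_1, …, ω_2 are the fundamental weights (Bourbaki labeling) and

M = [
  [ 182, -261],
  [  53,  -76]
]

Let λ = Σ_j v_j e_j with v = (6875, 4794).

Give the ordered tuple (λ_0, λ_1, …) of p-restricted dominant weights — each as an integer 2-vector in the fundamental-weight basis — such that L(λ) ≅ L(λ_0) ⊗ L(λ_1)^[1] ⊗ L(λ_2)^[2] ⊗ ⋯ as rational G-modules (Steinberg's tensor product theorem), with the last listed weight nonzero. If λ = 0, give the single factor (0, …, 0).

((0, 1), (0, 1), (0, 1), (0, 1), (1, 1))

ω-coordinates c = M·v, v = (6875, 4794):
  c_1 = (182)·(6875) + (-261)·(4794) = 16
  c_2 = (53)·(6875) + (-76)·(4794) = 31
Expand coordinatewise in base 2:
  c_1 = 16 = 0·2^0 + 0·2^1 + 0·2^2 + 0·2^3 + 1·2^4
  c_2 = 31 = 1·2^0 + 1·2^1 + 1·2^2 + 1·2^3 + 1·2^4
p-restricted factor λ_0 = (0, 1)
p-restricted factor λ_1 = (0, 1)
p-restricted factor λ_2 = (0, 1)
p-restricted factor λ_3 = (0, 1)
p-restricted factor λ_4 = (1, 1)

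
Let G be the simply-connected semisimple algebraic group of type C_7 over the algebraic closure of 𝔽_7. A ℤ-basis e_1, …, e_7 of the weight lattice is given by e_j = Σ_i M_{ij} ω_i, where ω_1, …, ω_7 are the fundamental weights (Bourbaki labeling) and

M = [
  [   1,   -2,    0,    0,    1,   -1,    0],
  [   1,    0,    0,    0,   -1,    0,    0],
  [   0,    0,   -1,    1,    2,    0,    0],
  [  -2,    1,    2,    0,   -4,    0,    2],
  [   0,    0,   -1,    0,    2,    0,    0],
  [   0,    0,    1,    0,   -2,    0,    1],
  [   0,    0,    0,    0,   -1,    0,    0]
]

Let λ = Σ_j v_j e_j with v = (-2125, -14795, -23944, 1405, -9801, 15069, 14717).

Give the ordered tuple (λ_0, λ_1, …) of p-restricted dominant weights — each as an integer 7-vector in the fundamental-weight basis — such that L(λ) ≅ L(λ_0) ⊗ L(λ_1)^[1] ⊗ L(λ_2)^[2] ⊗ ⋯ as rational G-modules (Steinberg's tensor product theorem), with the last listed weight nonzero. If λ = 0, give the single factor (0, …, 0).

((5, 4, 0, 6, 2, 1, 1), (6, 4, 2, 1, 4, 5, 0), (3, 2, 5, 5, 4, 1, 4), (0, 1, 2, 1, 5, 2, 0), (1, 3, 2, 4, 1, 4, 4))

Converting to the ω-basis (c_i = row i of M dotted with v = (-2125, -14795, -23944, 1405, -9801, 15069, 14717)):
  c_1 = (1)·(-2125) + (-2)·(-14795) + (0)·(-23944) + (0)·(1405) + (1)·(-9801) + (-1)·(15069) + (0)·(14717) = 2595
  c_2 = (1)·(-2125) + (0)·(-14795) + (0)·(-23944) + (0)·(1405) + (-1)·(-9801) + (0)·(15069) + (0)·(14717) = 7676
  c_3 = (0)·(-2125) + (0)·(-14795) + (-1)·(-23944) + (1)·(1405) + (2)·(-9801) + (0)·(15069) + (0)·(14717) = 5747
  c_4 = (-2)·(-2125) + (1)·(-14795) + (2)·(-23944) + (0)·(1405) + (-4)·(-9801) + (0)·(15069) + (2)·(14717) = 10205
  c_5 = (0)·(-2125) + (0)·(-14795) + (-1)·(-23944) + (0)·(1405) + (2)·(-9801) + (0)·(15069) + (0)·(14717) = 4342
  c_6 = (0)·(-2125) + (0)·(-14795) + (1)·(-23944) + (0)·(1405) + (-2)·(-9801) + (0)·(15069) + (1)·(14717) = 10375
  c_7 = (0)·(-2125) + (0)·(-14795) + (0)·(-23944) + (0)·(1405) + (-1)·(-9801) + (0)·(15069) + (0)·(14717) = 9801
Expand coordinatewise in base 7:
  c_1 = 2595 = 5·7^0 + 6·7^1 + 3·7^2 + 0·7^3 + 1·7^4
  c_2 = 7676 = 4·7^0 + 4·7^1 + 2·7^2 + 1·7^3 + 3·7^4
  c_3 = 5747 = 0·7^0 + 2·7^1 + 5·7^2 + 2·7^3 + 2·7^4
  c_4 = 10205 = 6·7^0 + 1·7^1 + 5·7^2 + 1·7^3 + 4·7^4
  c_5 = 4342 = 2·7^0 + 4·7^1 + 4·7^2 + 5·7^3 + 1·7^4
  c_6 = 10375 = 1·7^0 + 5·7^1 + 1·7^2 + 2·7^3 + 4·7^4
  c_7 = 9801 = 1·7^0 + 0·7^1 + 4·7^2 + 0·7^3 + 4·7^4
λ_0 = (5, 4, 0, 6, 2, 1, 1)
λ_1 = (6, 4, 2, 1, 4, 5, 0)
λ_2 = (3, 2, 5, 5, 4, 1, 4)
λ_3 = (0, 1, 2, 1, 5, 2, 0)
λ_4 = (1, 3, 2, 4, 1, 4, 4)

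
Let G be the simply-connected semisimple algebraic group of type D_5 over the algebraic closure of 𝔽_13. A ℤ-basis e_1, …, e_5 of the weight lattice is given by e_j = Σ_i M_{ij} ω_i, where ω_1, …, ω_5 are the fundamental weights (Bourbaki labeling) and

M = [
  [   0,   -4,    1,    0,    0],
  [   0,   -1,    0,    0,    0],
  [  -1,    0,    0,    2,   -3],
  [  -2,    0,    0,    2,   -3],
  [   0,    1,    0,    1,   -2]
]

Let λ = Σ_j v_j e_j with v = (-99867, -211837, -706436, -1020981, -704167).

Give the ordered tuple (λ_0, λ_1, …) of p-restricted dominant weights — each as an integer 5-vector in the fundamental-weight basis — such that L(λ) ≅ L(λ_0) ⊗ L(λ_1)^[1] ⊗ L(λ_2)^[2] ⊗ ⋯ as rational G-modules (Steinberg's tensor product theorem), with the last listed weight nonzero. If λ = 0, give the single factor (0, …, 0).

((5, 2, 2, 3, 3), (10, 6, 4, 3, 7), (1, 5, 7, 0, 11), (12, 5, 12, 6, 1), (4, 7, 5, 9, 6))

Compute c_i = Σ_j M_{ij} v_j with v = (-99867, -211837, -706436, -1020981, -704167):
  c_1 = (0)·(-99867) + (-4)·(-211837) + (1)·(-706436) + (0)·(-1020981) + (0)·(-704167) = 140912
  c_2 = (0)·(-99867) + (-1)·(-211837) + (0)·(-706436) + (0)·(-1020981) + (0)·(-704167) = 211837
  c_3 = (-1)·(-99867) + (0)·(-211837) + (0)·(-706436) + (2)·(-1020981) + (-3)·(-704167) = 170406
  c_4 = (-2)·(-99867) + (0)·(-211837) + (0)·(-706436) + (2)·(-1020981) + (-3)·(-704167) = 270273
  c_5 = (0)·(-99867) + (1)·(-211837) + (0)·(-706436) + (1)·(-1020981) + (-2)·(-704167) = 175516
Expand coordinatewise in base 13:
  c_1 = 140912 = 5·13^0 + 10·13^1 + 1·13^2 + 12·13^3 + 4·13^4
  c_2 = 211837 = 2·13^0 + 6·13^1 + 5·13^2 + 5·13^3 + 7·13^4
  c_3 = 170406 = 2·13^0 + 4·13^1 + 7·13^2 + 12·13^3 + 5·13^4
  c_4 = 270273 = 3·13^0 + 3·13^1 + 0·13^2 + 6·13^3 + 9·13^4
  c_5 = 175516 = 3·13^0 + 7·13^1 + 11·13^2 + 1·13^3 + 6·13^4
Factor λ_0 = (5, 2, 2, 3, 3)
Factor λ_1 = (10, 6, 4, 3, 7)
Factor λ_2 = (1, 5, 7, 0, 11)
Factor λ_3 = (12, 5, 12, 6, 1)
Factor λ_4 = (4, 7, 5, 9, 6)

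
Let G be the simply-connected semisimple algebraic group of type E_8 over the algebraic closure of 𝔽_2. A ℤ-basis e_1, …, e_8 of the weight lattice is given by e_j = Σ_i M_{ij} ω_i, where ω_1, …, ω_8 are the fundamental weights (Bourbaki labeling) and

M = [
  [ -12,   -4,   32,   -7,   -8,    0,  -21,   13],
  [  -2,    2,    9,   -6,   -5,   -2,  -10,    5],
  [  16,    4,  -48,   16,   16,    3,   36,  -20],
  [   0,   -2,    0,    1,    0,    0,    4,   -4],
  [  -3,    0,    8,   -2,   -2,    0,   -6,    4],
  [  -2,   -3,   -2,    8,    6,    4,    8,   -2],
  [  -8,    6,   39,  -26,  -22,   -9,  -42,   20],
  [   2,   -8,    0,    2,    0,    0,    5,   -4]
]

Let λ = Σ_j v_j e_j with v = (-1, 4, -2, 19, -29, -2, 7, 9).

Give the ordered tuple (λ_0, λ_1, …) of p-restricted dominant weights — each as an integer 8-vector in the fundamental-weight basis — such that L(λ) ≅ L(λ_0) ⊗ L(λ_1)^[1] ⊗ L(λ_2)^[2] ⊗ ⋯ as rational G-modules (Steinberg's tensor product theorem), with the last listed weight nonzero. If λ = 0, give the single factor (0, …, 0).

Compute c_i = Σ_j M_{ij} v_j with v = (-1, 4, -2, 19, -29, -2, 7, 9):
  c_1 = (-12)·(-1) + (-4)·(4) + (32)·(-2) + (-7)·(19) + (-8)·(-29) + (0)·(-2) + (-21)·(7) + (13)·(9) = 1
  c_2 = (-2)·(-1) + (2)·(4) + (9)·(-2) + (-6)·(19) + (-5)·(-29) + (-2)·(-2) + (-10)·(7) + (5)·(9) = 2
  c_3 = (16)·(-1) + (4)·(4) + (-48)·(-2) + (16)·(19) + (16)·(-29) + (3)·(-2) + (36)·(7) + (-20)·(9) = 2
  c_4 = (0)·(-1) + (-2)·(4) + (0)·(-2) + (1)·(19) + (0)·(-29) + (0)·(-2) + (4)·(7) + (-4)·(9) = 3
  c_5 = (-3)·(-1) + (0)·(4) + (8)·(-2) + (-2)·(19) + (-2)·(-29) + (0)·(-2) + (-6)·(7) + (4)·(9) = 1
  c_6 = (-2)·(-1) + (-3)·(4) + (-2)·(-2) + (8)·(19) + (6)·(-29) + (4)·(-2) + (8)·(7) + (-2)·(9) = 2
  c_7 = (-8)·(-1) + (6)·(4) + (39)·(-2) + (-26)·(19) + (-22)·(-29) + (-9)·(-2) + (-42)·(7) + (20)·(9) = 2
  c_8 = (2)·(-1) + (-8)·(4) + (0)·(-2) + (2)·(19) + (0)·(-29) + (0)·(-2) + (5)·(7) + (-4)·(9) = 3
Writing each c_i in base p = 2:
  c_1 = 1 = 1·2^0
  c_2 = 2 = 0·2^0 + 1·2^1
  c_3 = 2 = 0·2^0 + 1·2^1
  c_4 = 3 = 1·2^0 + 1·2^1
  c_5 = 1 = 1·2^0
  c_6 = 2 = 0·2^0 + 1·2^1
  c_7 = 2 = 0·2^0 + 1·2^1
  c_8 = 3 = 1·2^0 + 1·2^1
Factor λ_0 = (1, 0, 0, 1, 1, 0, 0, 1)
Factor λ_1 = (0, 1, 1, 1, 0, 1, 1, 1)

((1, 0, 0, 1, 1, 0, 0, 1), (0, 1, 1, 1, 0, 1, 1, 1))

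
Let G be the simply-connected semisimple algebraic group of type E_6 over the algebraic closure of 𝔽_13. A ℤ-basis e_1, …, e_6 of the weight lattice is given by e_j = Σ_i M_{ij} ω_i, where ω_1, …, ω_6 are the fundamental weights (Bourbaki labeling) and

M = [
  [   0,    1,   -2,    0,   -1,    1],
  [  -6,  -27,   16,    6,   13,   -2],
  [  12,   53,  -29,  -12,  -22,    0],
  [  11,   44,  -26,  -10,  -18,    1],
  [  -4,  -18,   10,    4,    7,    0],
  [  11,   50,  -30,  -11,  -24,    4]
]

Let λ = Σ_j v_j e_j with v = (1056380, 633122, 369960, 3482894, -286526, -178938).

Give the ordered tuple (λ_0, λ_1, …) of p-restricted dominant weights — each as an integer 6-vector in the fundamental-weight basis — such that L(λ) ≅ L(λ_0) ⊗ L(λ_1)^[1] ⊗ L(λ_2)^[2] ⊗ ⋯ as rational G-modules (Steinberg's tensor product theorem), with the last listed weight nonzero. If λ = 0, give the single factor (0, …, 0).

((10, 2, 5, 1, 8, 11), (8, 9, 2, 5, 4, 11), (4, 10, 6, 9, 9, 0), (0, 7, 5, 3, 1, 12))

Converting to the ω-basis (c_i = row i of M dotted with v = (1056380, 633122, 369960, 3482894, -286526, -178938)):
  c_1 = 0*1056380 + 1*633122 + -2*369960 + 0*3482894 + -1*-286526 + 1*-178938 = 790
  c_2 = -6*1056380 + -27*633122 + 16*369960 + 6*3482894 + 13*-286526 + -2*-178938 = 17188
  c_3 = 12*1056380 + 53*633122 + -29*369960 + -12*3482894 + -22*-286526 + 0*-178938 = 12030
  c_4 = 11*1056380 + 44*633122 + -26*369960 + -10*3482894 + -18*-286526 + 1*-178938 = 8178
  c_5 = -4*1056380 + -18*633122 + 10*369960 + 4*3482894 + 7*-286526 + 0*-178938 = 3778
  c_6 = 11*1056380 + 50*633122 + -30*369960 + -11*3482894 + -24*-286526 + 4*-178938 = 26518
p = 13; digits c_i = Σ_j d_{ij}·13^j, 0 ≤ d_{ij} < 13:
  c_1 = 790 = 10·13^0 + 8·13^1 + 4·13^2
  c_2 = 17188 = 2·13^0 + 9·13^1 + 10·13^2 + 7·13^3
  c_3 = 12030 = 5·13^0 + 2·13^1 + 6·13^2 + 5·13^3
  c_4 = 8178 = 1·13^0 + 5·13^1 + 9·13^2 + 3·13^3
  c_5 = 3778 = 8·13^0 + 4·13^1 + 9·13^2 + 1·13^3
  c_6 = 26518 = 11·13^0 + 11·13^1 + 0·13^2 + 12·13^3
Factor λ_0 = (10, 2, 5, 1, 8, 11)
Factor λ_1 = (8, 9, 2, 5, 4, 11)
Factor λ_2 = (4, 10, 6, 9, 9, 0)
Factor λ_3 = (0, 7, 5, 3, 1, 12)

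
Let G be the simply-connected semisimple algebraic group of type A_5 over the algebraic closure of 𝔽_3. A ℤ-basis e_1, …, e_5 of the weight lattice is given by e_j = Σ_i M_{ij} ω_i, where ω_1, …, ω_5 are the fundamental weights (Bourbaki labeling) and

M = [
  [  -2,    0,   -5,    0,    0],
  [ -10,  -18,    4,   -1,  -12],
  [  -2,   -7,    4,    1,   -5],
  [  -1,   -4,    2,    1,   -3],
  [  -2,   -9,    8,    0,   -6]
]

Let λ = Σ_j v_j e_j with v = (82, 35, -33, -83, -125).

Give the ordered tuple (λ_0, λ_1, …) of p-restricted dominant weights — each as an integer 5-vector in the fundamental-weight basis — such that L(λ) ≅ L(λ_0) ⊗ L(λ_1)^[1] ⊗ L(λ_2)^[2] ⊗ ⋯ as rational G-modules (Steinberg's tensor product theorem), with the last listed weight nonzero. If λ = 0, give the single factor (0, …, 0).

ω-coordinates c = M·v, v = (82, 35, -33, -83, -125):
  c_1 = (-2)·(82) + 0·35 + (-5)·(-33) + (0)·(-83) + (0)·(-125) = 1
  c_2 = (-10)·(82) + (-18)·(35) + (4)·(-33) + (-1)·(-83) + (-12)·(-125) = 1
  c_3 = (-2)·(82) + (-7)·(35) + (4)·(-33) + (1)·(-83) + (-5)·(-125) = 1
  c_4 = (-1)·(82) + (-4)·(35) + (2)·(-33) + (1)·(-83) + (-3)·(-125) = 4
  c_5 = (-2)·(82) + (-9)·(35) + (8)·(-33) + (0)·(-83) + (-6)·(-125) = 7
Writing each c_i in base p = 3:
  c_1 = 1 = 1·3^0
  c_2 = 1 = 1·3^0
  c_3 = 1 = 1·3^0
  c_4 = 4 = 1·3^0 + 1·3^1
  c_5 = 7 = 1·3^0 + 2·3^1
p-restricted factor λ_0 = (1, 1, 1, 1, 1)
p-restricted factor λ_1 = (0, 0, 0, 1, 2)

((1, 1, 1, 1, 1), (0, 0, 0, 1, 2))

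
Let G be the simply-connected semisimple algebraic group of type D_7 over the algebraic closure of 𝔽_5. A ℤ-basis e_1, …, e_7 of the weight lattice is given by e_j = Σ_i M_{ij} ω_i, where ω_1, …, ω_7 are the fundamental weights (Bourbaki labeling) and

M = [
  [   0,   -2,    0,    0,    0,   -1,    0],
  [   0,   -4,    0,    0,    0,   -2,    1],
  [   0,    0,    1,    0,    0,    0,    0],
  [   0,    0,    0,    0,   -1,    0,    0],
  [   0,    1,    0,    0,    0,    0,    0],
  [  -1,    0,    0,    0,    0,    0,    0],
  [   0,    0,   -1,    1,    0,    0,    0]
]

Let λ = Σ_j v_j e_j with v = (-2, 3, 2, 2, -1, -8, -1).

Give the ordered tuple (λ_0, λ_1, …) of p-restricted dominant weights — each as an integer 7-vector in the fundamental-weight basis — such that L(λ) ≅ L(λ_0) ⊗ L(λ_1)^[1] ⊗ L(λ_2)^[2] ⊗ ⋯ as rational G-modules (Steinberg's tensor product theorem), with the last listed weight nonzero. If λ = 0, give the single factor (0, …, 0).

((2, 3, 2, 1, 3, 2, 0),)

Converting to the ω-basis (c_i = row i of M dotted with v = (-2, 3, 2, 2, -1, -8, -1)):
  c_1 = 0*-2 + -2*3 + 0*2 + 0*2 + 0*-1 + -1*-8 + 0*-1 = 2
  c_2 = 0*-2 + -4*3 + 0*2 + 0*2 + 0*-1 + -2*-8 + 1*-1 = 3
  c_3 = 0*-2 + 0*3 + 1*2 + 0*2 + 0*-1 + 0*-8 + 0*-1 = 2
  c_4 = 0*-2 + 0*3 + 0*2 + 0*2 + -1*-1 + 0*-8 + 0*-1 = 1
  c_5 = 0*-2 + 1*3 + 0*2 + 0*2 + 0*-1 + 0*-8 + 0*-1 = 3
  c_6 = -1*-2 + 0*3 + 0*2 + 0*2 + 0*-1 + 0*-8 + 0*-1 = 2
  c_7 = 0*-2 + 0*3 + -1*2 + 1*2 + 0*-1 + 0*-8 + 0*-1 = 0
p = 5; digits c_i = Σ_j d_{ij}·5^j, 0 ≤ d_{ij} < 5:
  c_1 = 2 = 2·5^0
  c_2 = 3 = 3·5^0
  c_3 = 2 = 2·5^0
  c_4 = 1 = 1·5^0
  c_5 = 3 = 3·5^0
  c_6 = 2 = 2·5^0
  c_7 = 0
λ_0 = (2, 3, 2, 1, 3, 2, 0)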